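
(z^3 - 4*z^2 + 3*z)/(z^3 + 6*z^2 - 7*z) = (z - 3)/(z + 7)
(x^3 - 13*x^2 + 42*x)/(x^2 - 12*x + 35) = x*(x - 6)/(x - 5)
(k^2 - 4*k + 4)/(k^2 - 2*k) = (k - 2)/k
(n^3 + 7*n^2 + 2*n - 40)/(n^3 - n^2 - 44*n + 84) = (n^2 + 9*n + 20)/(n^2 + n - 42)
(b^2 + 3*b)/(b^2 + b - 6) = b/(b - 2)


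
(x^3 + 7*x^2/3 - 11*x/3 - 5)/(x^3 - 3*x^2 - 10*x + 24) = (3*x^2 - 2*x - 5)/(3*(x^2 - 6*x + 8))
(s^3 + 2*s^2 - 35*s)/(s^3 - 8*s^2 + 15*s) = (s + 7)/(s - 3)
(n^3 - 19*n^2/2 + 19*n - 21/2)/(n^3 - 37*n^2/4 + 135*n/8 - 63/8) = 4*(n - 1)/(4*n - 3)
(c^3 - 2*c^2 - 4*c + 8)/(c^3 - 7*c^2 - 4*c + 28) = (c - 2)/(c - 7)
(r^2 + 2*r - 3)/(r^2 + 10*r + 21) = (r - 1)/(r + 7)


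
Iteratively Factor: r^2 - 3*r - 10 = (r - 5)*(r + 2)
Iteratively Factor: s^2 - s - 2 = (s - 2)*(s + 1)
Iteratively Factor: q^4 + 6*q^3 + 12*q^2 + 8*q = (q + 2)*(q^3 + 4*q^2 + 4*q) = (q + 2)^2*(q^2 + 2*q) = q*(q + 2)^2*(q + 2)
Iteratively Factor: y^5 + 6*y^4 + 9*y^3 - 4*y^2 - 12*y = (y + 3)*(y^4 + 3*y^3 - 4*y) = (y + 2)*(y + 3)*(y^3 + y^2 - 2*y) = (y - 1)*(y + 2)*(y + 3)*(y^2 + 2*y) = (y - 1)*(y + 2)^2*(y + 3)*(y)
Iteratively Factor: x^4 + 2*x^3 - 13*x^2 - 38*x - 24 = (x - 4)*(x^3 + 6*x^2 + 11*x + 6) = (x - 4)*(x + 1)*(x^2 + 5*x + 6) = (x - 4)*(x + 1)*(x + 2)*(x + 3)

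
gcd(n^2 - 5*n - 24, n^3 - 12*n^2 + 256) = n - 8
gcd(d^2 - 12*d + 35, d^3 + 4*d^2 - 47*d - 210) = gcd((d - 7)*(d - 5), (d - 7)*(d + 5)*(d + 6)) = d - 7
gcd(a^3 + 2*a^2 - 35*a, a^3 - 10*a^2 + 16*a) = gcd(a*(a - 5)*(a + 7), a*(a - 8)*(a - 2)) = a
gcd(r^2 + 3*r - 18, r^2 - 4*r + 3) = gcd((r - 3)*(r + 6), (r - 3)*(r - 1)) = r - 3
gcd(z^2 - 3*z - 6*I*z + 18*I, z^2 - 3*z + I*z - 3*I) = z - 3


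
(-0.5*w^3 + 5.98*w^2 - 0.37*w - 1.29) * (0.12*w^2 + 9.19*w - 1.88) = -0.06*w^5 - 3.8774*w^4 + 55.8518*w^3 - 14.7975*w^2 - 11.1595*w + 2.4252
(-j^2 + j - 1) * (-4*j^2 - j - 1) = 4*j^4 - 3*j^3 + 4*j^2 + 1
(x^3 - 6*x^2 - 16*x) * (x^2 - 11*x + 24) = x^5 - 17*x^4 + 74*x^3 + 32*x^2 - 384*x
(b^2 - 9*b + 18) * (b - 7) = b^3 - 16*b^2 + 81*b - 126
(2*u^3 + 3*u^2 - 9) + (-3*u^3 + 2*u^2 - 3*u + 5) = -u^3 + 5*u^2 - 3*u - 4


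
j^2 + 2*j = j*(j + 2)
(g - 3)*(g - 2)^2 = g^3 - 7*g^2 + 16*g - 12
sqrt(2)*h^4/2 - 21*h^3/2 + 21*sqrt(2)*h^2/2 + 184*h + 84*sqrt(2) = (h - 7*sqrt(2))*(h - 6*sqrt(2))*(h + 2*sqrt(2))*(sqrt(2)*h/2 + 1/2)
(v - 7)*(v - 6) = v^2 - 13*v + 42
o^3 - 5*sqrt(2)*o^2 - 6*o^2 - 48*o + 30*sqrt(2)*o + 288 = (o - 6)*(o - 8*sqrt(2))*(o + 3*sqrt(2))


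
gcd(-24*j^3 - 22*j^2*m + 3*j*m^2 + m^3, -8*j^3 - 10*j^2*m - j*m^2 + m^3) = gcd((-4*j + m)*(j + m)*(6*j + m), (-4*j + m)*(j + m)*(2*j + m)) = 4*j^2 + 3*j*m - m^2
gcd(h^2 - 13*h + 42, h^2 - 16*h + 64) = 1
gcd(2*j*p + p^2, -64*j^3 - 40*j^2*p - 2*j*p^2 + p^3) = 2*j + p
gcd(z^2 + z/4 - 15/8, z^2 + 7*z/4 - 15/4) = z - 5/4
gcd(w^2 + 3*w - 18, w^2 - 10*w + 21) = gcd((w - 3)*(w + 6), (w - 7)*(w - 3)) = w - 3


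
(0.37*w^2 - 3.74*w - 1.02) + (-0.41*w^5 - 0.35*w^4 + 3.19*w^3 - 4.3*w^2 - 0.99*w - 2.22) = -0.41*w^5 - 0.35*w^4 + 3.19*w^3 - 3.93*w^2 - 4.73*w - 3.24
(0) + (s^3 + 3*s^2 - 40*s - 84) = s^3 + 3*s^2 - 40*s - 84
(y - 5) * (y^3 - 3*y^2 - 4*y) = y^4 - 8*y^3 + 11*y^2 + 20*y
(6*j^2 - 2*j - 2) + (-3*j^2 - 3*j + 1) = 3*j^2 - 5*j - 1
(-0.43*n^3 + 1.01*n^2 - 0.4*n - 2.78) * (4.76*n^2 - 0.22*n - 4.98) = -2.0468*n^5 + 4.9022*n^4 + 0.0152*n^3 - 18.1746*n^2 + 2.6036*n + 13.8444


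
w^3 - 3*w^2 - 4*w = w*(w - 4)*(w + 1)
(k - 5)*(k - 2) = k^2 - 7*k + 10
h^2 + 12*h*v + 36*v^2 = (h + 6*v)^2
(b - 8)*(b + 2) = b^2 - 6*b - 16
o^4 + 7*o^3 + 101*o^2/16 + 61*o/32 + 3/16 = (o + 1/4)^2*(o + 1/2)*(o + 6)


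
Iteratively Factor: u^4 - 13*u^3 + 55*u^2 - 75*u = (u - 5)*(u^3 - 8*u^2 + 15*u) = (u - 5)^2*(u^2 - 3*u) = u*(u - 5)^2*(u - 3)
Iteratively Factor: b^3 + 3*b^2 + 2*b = (b + 1)*(b^2 + 2*b) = b*(b + 1)*(b + 2)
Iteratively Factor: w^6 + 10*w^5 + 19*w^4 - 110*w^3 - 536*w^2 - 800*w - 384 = (w + 3)*(w^5 + 7*w^4 - 2*w^3 - 104*w^2 - 224*w - 128) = (w + 3)*(w + 4)*(w^4 + 3*w^3 - 14*w^2 - 48*w - 32) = (w - 4)*(w + 3)*(w + 4)*(w^3 + 7*w^2 + 14*w + 8) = (w - 4)*(w + 2)*(w + 3)*(w + 4)*(w^2 + 5*w + 4) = (w - 4)*(w + 1)*(w + 2)*(w + 3)*(w + 4)*(w + 4)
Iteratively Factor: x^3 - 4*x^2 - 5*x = (x - 5)*(x^2 + x) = (x - 5)*(x + 1)*(x)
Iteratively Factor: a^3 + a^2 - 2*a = (a)*(a^2 + a - 2) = a*(a + 2)*(a - 1)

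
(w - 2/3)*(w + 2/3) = w^2 - 4/9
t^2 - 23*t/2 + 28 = (t - 8)*(t - 7/2)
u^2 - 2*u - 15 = (u - 5)*(u + 3)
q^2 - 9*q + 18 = (q - 6)*(q - 3)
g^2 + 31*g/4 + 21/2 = (g + 7/4)*(g + 6)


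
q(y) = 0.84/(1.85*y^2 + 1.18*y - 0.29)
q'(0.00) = -11.79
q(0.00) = -2.90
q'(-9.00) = 0.00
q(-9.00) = 0.01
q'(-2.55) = 0.09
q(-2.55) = 0.10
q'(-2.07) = 0.20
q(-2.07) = 0.16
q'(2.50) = -0.04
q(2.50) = 0.06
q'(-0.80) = 598.08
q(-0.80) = -16.80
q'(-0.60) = 7.93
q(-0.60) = -2.53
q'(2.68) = -0.04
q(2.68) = 0.05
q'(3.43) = -0.02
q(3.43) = 0.03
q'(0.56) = -3.02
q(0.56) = 0.88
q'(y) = 0.84*(-3.7*y - 1.18)/(1.85*y^2 + 1.18*y - 0.29)^2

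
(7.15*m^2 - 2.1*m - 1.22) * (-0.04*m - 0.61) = -0.286*m^3 - 4.2775*m^2 + 1.3298*m + 0.7442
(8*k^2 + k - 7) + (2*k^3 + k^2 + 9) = 2*k^3 + 9*k^2 + k + 2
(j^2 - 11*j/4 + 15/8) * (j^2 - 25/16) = j^4 - 11*j^3/4 + 5*j^2/16 + 275*j/64 - 375/128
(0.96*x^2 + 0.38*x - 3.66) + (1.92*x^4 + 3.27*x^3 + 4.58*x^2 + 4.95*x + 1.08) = 1.92*x^4 + 3.27*x^3 + 5.54*x^2 + 5.33*x - 2.58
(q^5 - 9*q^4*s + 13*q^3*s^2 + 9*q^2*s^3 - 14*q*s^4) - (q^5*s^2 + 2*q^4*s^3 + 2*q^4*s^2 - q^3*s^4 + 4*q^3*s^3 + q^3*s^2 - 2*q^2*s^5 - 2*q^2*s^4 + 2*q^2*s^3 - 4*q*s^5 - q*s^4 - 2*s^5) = -q^5*s^2 + q^5 - 2*q^4*s^3 - 2*q^4*s^2 - 9*q^4*s + q^3*s^4 - 4*q^3*s^3 + 12*q^3*s^2 + 2*q^2*s^5 + 2*q^2*s^4 + 7*q^2*s^3 + 4*q*s^5 - 13*q*s^4 + 2*s^5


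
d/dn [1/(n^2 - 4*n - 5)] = 2*(2 - n)/(-n^2 + 4*n + 5)^2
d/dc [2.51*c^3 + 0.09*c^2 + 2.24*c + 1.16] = 7.53*c^2 + 0.18*c + 2.24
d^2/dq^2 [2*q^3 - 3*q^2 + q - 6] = 12*q - 6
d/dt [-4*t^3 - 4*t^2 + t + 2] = -12*t^2 - 8*t + 1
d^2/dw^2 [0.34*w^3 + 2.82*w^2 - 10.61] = 2.04*w + 5.64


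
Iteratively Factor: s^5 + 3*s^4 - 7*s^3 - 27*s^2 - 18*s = (s + 1)*(s^4 + 2*s^3 - 9*s^2 - 18*s) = (s - 3)*(s + 1)*(s^3 + 5*s^2 + 6*s) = (s - 3)*(s + 1)*(s + 3)*(s^2 + 2*s) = (s - 3)*(s + 1)*(s + 2)*(s + 3)*(s)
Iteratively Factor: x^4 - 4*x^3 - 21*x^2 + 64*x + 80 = (x + 1)*(x^3 - 5*x^2 - 16*x + 80) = (x - 4)*(x + 1)*(x^2 - x - 20) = (x - 4)*(x + 1)*(x + 4)*(x - 5)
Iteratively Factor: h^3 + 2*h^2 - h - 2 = (h + 2)*(h^2 - 1) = (h - 1)*(h + 2)*(h + 1)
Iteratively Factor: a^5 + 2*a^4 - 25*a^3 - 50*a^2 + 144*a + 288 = (a + 4)*(a^4 - 2*a^3 - 17*a^2 + 18*a + 72) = (a + 2)*(a + 4)*(a^3 - 4*a^2 - 9*a + 36) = (a - 3)*(a + 2)*(a + 4)*(a^2 - a - 12) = (a - 4)*(a - 3)*(a + 2)*(a + 4)*(a + 3)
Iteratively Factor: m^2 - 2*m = (m - 2)*(m)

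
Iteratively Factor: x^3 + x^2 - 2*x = (x)*(x^2 + x - 2) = x*(x + 2)*(x - 1)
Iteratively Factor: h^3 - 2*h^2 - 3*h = (h - 3)*(h^2 + h) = h*(h - 3)*(h + 1)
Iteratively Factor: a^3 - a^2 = (a)*(a^2 - a) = a^2*(a - 1)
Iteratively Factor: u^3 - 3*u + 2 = (u + 2)*(u^2 - 2*u + 1) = (u - 1)*(u + 2)*(u - 1)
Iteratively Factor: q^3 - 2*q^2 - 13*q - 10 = (q + 2)*(q^2 - 4*q - 5) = (q - 5)*(q + 2)*(q + 1)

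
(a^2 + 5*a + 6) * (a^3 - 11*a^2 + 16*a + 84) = a^5 - 6*a^4 - 33*a^3 + 98*a^2 + 516*a + 504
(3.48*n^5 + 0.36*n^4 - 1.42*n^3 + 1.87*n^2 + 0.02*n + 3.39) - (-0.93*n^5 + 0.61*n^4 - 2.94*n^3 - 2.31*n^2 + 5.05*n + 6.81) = 4.41*n^5 - 0.25*n^4 + 1.52*n^3 + 4.18*n^2 - 5.03*n - 3.42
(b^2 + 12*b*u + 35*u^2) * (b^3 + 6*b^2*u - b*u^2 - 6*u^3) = b^5 + 18*b^4*u + 106*b^3*u^2 + 192*b^2*u^3 - 107*b*u^4 - 210*u^5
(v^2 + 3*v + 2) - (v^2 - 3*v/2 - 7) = 9*v/2 + 9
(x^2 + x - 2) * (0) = 0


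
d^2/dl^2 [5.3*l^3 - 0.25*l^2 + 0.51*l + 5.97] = 31.8*l - 0.5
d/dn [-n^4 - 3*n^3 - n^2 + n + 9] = -4*n^3 - 9*n^2 - 2*n + 1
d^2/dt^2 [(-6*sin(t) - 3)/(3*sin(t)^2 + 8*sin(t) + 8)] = 6*(9*sin(t)^5 - 6*sin(t)^4 - 126*sin(t)^3 - 107*sin(t)^2 + 104*sin(t) + 88)/(3*sin(t)^2 + 8*sin(t) + 8)^3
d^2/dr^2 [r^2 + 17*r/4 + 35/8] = 2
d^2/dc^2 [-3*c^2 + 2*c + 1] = -6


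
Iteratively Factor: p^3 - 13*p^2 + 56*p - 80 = (p - 5)*(p^2 - 8*p + 16) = (p - 5)*(p - 4)*(p - 4)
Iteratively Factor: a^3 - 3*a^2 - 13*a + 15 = (a - 5)*(a^2 + 2*a - 3) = (a - 5)*(a - 1)*(a + 3)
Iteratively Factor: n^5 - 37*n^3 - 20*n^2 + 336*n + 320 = (n + 4)*(n^4 - 4*n^3 - 21*n^2 + 64*n + 80) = (n + 1)*(n + 4)*(n^3 - 5*n^2 - 16*n + 80) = (n - 4)*(n + 1)*(n + 4)*(n^2 - n - 20) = (n - 4)*(n + 1)*(n + 4)^2*(n - 5)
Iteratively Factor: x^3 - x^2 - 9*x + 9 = (x - 1)*(x^2 - 9) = (x - 3)*(x - 1)*(x + 3)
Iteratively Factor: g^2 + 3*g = (g)*(g + 3)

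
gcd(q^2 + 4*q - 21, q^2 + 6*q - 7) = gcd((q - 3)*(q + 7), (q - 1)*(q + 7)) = q + 7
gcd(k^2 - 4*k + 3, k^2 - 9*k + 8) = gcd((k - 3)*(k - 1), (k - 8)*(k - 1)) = k - 1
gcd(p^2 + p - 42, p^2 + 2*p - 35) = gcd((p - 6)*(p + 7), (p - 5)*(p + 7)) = p + 7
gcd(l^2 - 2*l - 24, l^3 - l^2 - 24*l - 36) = l - 6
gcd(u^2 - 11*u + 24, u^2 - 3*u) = u - 3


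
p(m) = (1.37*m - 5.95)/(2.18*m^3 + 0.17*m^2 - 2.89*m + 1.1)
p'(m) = (1.37*m - 5.95)*(-6.54*m^2 - 0.34*m + 2.89)/(2.18*m^3 + 0.17*m^2 - 2.89*m + 1.1)^2 + 1.37/(2.18*m^3 + 0.17*m^2 - 2.89*m + 1.1)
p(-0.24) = -3.54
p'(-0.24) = -4.41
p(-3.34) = 0.15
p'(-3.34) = 0.13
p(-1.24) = -9.70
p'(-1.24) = 84.70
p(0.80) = -374.54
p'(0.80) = 45408.51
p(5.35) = 0.00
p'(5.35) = 0.00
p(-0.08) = -4.55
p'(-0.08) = -8.80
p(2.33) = -0.12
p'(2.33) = 0.24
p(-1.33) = -67.20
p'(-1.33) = 4790.98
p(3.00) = -0.03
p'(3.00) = 0.06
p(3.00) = -0.03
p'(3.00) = 0.06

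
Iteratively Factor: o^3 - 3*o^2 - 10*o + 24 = (o + 3)*(o^2 - 6*o + 8) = (o - 4)*(o + 3)*(o - 2)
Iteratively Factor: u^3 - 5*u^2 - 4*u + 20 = (u - 5)*(u^2 - 4) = (u - 5)*(u - 2)*(u + 2)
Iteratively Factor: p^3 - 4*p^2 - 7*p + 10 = (p + 2)*(p^2 - 6*p + 5) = (p - 1)*(p + 2)*(p - 5)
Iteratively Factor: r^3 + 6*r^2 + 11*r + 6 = (r + 2)*(r^2 + 4*r + 3) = (r + 2)*(r + 3)*(r + 1)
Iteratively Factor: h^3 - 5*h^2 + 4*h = (h)*(h^2 - 5*h + 4) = h*(h - 4)*(h - 1)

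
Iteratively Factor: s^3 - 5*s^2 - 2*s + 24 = (s + 2)*(s^2 - 7*s + 12) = (s - 4)*(s + 2)*(s - 3)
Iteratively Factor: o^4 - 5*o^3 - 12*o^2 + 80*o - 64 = (o - 4)*(o^3 - o^2 - 16*o + 16) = (o - 4)*(o + 4)*(o^2 - 5*o + 4) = (o - 4)*(o - 1)*(o + 4)*(o - 4)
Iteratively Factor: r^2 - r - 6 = (r + 2)*(r - 3)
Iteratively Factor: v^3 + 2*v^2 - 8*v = (v)*(v^2 + 2*v - 8) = v*(v - 2)*(v + 4)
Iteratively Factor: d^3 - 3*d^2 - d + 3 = (d + 1)*(d^2 - 4*d + 3) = (d - 1)*(d + 1)*(d - 3)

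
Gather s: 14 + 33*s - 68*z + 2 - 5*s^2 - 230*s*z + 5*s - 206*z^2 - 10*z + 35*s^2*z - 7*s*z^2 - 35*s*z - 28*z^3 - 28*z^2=s^2*(35*z - 5) + s*(-7*z^2 - 265*z + 38) - 28*z^3 - 234*z^2 - 78*z + 16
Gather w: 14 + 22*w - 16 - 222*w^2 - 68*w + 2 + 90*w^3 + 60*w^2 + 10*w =90*w^3 - 162*w^2 - 36*w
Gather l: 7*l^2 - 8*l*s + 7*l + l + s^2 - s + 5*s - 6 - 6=7*l^2 + l*(8 - 8*s) + s^2 + 4*s - 12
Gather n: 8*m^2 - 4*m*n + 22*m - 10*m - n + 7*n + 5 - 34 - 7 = 8*m^2 + 12*m + n*(6 - 4*m) - 36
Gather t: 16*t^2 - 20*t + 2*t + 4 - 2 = 16*t^2 - 18*t + 2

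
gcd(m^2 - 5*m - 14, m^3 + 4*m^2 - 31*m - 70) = m + 2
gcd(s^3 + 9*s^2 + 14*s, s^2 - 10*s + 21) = 1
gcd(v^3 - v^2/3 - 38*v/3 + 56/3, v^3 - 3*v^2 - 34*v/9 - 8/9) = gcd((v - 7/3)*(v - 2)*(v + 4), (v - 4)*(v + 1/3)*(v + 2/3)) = 1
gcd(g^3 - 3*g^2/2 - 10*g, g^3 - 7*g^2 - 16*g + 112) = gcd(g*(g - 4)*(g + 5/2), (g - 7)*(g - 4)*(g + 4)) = g - 4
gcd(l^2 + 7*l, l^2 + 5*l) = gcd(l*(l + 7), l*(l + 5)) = l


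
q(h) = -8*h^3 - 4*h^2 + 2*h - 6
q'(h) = -24*h^2 - 8*h + 2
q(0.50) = -7.00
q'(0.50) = -8.00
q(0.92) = -13.78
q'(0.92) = -25.67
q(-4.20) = 507.74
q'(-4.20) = -387.76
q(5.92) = -1794.14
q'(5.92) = -886.47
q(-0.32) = -6.79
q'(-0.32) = 2.10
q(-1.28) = 1.66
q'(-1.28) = -27.08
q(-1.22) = 0.13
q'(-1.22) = -23.96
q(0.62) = -8.20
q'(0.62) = -12.19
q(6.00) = -1866.00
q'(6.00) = -910.00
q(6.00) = -1866.00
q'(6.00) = -910.00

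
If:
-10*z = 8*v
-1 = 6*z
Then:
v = 5/24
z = -1/6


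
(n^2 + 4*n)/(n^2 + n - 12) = n/(n - 3)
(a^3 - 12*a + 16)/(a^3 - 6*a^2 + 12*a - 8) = (a + 4)/(a - 2)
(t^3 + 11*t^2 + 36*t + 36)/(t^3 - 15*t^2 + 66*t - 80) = (t^3 + 11*t^2 + 36*t + 36)/(t^3 - 15*t^2 + 66*t - 80)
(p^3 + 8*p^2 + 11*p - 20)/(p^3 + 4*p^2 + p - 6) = (p^2 + 9*p + 20)/(p^2 + 5*p + 6)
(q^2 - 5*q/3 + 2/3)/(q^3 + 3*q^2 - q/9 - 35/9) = 3*(3*q - 2)/(9*q^2 + 36*q + 35)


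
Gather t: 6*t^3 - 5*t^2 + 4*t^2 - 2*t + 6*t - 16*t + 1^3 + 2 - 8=6*t^3 - t^2 - 12*t - 5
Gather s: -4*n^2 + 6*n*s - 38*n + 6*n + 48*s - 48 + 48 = -4*n^2 - 32*n + s*(6*n + 48)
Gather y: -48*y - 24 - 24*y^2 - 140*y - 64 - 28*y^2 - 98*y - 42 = -52*y^2 - 286*y - 130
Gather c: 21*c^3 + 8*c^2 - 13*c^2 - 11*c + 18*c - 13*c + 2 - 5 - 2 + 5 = 21*c^3 - 5*c^2 - 6*c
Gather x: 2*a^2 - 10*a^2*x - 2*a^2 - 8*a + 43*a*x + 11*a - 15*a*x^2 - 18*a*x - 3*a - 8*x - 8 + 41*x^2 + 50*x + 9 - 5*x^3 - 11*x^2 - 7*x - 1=-5*x^3 + x^2*(30 - 15*a) + x*(-10*a^2 + 25*a + 35)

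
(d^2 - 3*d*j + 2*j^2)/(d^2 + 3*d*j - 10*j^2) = (d - j)/(d + 5*j)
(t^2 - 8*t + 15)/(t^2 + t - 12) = (t - 5)/(t + 4)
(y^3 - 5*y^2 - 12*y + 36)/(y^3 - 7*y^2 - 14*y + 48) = (y - 6)/(y - 8)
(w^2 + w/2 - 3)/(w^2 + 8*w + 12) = (w - 3/2)/(w + 6)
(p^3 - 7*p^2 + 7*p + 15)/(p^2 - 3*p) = p - 4 - 5/p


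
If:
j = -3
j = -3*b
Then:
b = 1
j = -3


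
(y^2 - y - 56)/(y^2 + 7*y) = (y - 8)/y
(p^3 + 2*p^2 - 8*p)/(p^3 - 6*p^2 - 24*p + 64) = p/(p - 8)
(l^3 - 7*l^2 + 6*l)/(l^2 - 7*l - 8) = l*(-l^2 + 7*l - 6)/(-l^2 + 7*l + 8)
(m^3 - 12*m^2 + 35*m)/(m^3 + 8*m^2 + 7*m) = (m^2 - 12*m + 35)/(m^2 + 8*m + 7)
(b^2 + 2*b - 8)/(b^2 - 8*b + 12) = (b + 4)/(b - 6)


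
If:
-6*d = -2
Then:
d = 1/3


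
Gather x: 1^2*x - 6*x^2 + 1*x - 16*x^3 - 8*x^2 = -16*x^3 - 14*x^2 + 2*x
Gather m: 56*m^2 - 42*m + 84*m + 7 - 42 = 56*m^2 + 42*m - 35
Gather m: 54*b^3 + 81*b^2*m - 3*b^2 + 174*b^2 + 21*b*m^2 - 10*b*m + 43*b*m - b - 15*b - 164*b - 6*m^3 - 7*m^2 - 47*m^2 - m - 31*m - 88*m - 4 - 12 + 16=54*b^3 + 171*b^2 - 180*b - 6*m^3 + m^2*(21*b - 54) + m*(81*b^2 + 33*b - 120)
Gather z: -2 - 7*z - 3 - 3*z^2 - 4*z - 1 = -3*z^2 - 11*z - 6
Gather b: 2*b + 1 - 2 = 2*b - 1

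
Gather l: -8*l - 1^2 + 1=-8*l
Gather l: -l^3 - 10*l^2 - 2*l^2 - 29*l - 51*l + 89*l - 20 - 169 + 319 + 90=-l^3 - 12*l^2 + 9*l + 220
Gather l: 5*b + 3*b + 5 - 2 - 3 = 8*b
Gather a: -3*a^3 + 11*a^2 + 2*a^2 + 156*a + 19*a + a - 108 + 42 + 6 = -3*a^3 + 13*a^2 + 176*a - 60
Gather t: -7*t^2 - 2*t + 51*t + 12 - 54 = -7*t^2 + 49*t - 42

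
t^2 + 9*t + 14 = (t + 2)*(t + 7)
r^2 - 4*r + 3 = (r - 3)*(r - 1)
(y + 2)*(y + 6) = y^2 + 8*y + 12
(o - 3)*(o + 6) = o^2 + 3*o - 18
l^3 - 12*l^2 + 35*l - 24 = (l - 8)*(l - 3)*(l - 1)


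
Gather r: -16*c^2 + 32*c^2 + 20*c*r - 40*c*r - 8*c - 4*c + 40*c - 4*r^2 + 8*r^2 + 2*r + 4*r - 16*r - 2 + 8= 16*c^2 + 28*c + 4*r^2 + r*(-20*c - 10) + 6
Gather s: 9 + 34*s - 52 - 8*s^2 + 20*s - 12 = -8*s^2 + 54*s - 55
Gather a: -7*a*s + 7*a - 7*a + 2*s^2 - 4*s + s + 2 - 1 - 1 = -7*a*s + 2*s^2 - 3*s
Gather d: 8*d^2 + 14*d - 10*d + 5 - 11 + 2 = 8*d^2 + 4*d - 4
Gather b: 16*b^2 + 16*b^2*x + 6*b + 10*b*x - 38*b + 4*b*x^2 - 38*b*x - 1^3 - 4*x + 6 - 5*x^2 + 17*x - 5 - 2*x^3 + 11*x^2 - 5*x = b^2*(16*x + 16) + b*(4*x^2 - 28*x - 32) - 2*x^3 + 6*x^2 + 8*x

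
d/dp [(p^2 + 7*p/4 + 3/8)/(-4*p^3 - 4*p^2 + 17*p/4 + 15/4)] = (128*p^4 + 448*p^3 + 504*p^2 + 336*p + 159)/(2*(256*p^6 + 512*p^5 - 288*p^4 - 1024*p^3 - 191*p^2 + 510*p + 225))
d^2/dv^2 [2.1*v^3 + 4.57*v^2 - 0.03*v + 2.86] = 12.6*v + 9.14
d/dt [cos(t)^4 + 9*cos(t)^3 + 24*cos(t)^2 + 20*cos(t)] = -(4*cos(t)^3 + 27*cos(t)^2 + 48*cos(t) + 20)*sin(t)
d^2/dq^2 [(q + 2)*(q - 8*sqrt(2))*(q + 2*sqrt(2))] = 6*q - 12*sqrt(2) + 4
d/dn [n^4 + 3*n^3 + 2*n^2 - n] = 4*n^3 + 9*n^2 + 4*n - 1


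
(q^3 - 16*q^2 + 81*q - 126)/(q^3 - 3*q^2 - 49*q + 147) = (q - 6)/(q + 7)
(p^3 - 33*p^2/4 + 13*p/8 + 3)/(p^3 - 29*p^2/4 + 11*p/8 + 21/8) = (p - 8)/(p - 7)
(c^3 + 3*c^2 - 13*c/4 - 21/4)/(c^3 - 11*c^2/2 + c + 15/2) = (c + 7/2)/(c - 5)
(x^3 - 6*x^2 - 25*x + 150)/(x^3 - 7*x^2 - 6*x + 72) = (x^2 - 25)/(x^2 - x - 12)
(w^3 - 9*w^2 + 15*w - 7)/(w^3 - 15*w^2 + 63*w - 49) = (w - 1)/(w - 7)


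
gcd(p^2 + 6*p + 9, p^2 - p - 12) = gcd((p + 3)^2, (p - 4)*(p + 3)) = p + 3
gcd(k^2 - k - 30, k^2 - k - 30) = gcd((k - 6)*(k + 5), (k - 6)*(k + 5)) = k^2 - k - 30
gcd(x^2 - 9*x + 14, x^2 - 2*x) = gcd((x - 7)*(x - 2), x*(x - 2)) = x - 2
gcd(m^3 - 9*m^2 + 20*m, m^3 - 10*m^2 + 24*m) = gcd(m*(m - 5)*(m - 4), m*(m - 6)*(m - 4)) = m^2 - 4*m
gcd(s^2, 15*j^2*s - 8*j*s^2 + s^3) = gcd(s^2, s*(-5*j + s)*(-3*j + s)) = s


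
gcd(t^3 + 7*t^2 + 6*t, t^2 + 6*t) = t^2 + 6*t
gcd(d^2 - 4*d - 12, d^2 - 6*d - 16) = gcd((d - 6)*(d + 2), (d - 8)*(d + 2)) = d + 2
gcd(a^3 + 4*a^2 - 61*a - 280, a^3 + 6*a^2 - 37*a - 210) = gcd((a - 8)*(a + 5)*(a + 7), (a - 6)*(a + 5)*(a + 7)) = a^2 + 12*a + 35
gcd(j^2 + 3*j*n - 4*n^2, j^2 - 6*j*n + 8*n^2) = 1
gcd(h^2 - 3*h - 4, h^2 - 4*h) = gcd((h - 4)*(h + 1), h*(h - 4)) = h - 4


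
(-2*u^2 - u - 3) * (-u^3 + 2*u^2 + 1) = 2*u^5 - 3*u^4 + u^3 - 8*u^2 - u - 3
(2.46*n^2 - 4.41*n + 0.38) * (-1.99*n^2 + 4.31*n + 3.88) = -4.8954*n^4 + 19.3785*n^3 - 10.2185*n^2 - 15.473*n + 1.4744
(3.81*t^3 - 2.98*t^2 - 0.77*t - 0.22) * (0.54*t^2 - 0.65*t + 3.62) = 2.0574*t^5 - 4.0857*t^4 + 15.3134*t^3 - 10.4059*t^2 - 2.6444*t - 0.7964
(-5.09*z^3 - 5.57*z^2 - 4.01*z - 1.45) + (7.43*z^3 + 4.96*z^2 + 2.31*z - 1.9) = 2.34*z^3 - 0.61*z^2 - 1.7*z - 3.35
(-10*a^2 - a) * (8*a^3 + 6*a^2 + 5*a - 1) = -80*a^5 - 68*a^4 - 56*a^3 + 5*a^2 + a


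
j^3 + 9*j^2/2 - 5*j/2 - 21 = (j - 2)*(j + 3)*(j + 7/2)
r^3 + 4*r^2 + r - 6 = (r - 1)*(r + 2)*(r + 3)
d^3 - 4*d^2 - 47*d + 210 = (d - 6)*(d - 5)*(d + 7)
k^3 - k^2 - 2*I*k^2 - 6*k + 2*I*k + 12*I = (k - 3)*(k + 2)*(k - 2*I)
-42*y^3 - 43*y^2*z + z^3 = (-7*y + z)*(y + z)*(6*y + z)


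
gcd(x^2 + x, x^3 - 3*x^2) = x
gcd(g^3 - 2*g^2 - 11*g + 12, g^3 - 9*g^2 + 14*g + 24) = g - 4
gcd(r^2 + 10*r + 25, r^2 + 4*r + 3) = 1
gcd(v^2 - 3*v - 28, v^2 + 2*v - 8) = v + 4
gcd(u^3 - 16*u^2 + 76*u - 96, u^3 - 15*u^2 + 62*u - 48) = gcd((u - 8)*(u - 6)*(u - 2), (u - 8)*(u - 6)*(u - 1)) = u^2 - 14*u + 48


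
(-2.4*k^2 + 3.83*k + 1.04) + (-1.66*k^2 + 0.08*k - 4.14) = -4.06*k^2 + 3.91*k - 3.1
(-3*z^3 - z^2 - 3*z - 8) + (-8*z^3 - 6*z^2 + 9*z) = -11*z^3 - 7*z^2 + 6*z - 8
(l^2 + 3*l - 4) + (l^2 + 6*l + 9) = 2*l^2 + 9*l + 5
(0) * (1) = 0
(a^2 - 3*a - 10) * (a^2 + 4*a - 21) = a^4 + a^3 - 43*a^2 + 23*a + 210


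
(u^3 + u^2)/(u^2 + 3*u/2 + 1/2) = 2*u^2/(2*u + 1)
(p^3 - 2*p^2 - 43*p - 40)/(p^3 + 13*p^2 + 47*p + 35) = (p - 8)/(p + 7)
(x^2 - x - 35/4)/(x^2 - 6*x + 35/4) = (2*x + 5)/(2*x - 5)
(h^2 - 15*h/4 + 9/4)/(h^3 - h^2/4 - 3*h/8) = 2*(h - 3)/(h*(2*h + 1))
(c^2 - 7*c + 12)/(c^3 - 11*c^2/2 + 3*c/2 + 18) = 2/(2*c + 3)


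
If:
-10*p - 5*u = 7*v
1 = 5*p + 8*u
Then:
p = -56*v/55 - 1/11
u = 7*v/11 + 2/11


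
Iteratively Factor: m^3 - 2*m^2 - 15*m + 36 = (m - 3)*(m^2 + m - 12) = (m - 3)*(m + 4)*(m - 3)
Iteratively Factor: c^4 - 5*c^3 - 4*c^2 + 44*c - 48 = (c + 3)*(c^3 - 8*c^2 + 20*c - 16) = (c - 4)*(c + 3)*(c^2 - 4*c + 4) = (c - 4)*(c - 2)*(c + 3)*(c - 2)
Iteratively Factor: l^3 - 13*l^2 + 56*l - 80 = (l - 4)*(l^2 - 9*l + 20) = (l - 5)*(l - 4)*(l - 4)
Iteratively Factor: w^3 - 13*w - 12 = (w + 1)*(w^2 - w - 12) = (w + 1)*(w + 3)*(w - 4)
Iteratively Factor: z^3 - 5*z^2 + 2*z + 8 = (z - 2)*(z^2 - 3*z - 4) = (z - 2)*(z + 1)*(z - 4)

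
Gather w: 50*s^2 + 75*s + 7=50*s^2 + 75*s + 7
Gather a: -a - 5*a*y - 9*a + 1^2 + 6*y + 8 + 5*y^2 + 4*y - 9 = a*(-5*y - 10) + 5*y^2 + 10*y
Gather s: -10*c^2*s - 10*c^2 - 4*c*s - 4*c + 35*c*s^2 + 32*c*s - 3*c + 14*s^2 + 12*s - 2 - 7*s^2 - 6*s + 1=-10*c^2 - 7*c + s^2*(35*c + 7) + s*(-10*c^2 + 28*c + 6) - 1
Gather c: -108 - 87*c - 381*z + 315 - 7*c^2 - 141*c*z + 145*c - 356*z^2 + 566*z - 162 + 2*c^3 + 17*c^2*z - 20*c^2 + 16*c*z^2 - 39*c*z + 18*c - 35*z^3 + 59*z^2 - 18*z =2*c^3 + c^2*(17*z - 27) + c*(16*z^2 - 180*z + 76) - 35*z^3 - 297*z^2 + 167*z + 45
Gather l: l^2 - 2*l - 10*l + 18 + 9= l^2 - 12*l + 27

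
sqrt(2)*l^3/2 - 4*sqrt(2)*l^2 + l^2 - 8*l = l*(l - 8)*(sqrt(2)*l/2 + 1)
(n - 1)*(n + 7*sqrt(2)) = n^2 - n + 7*sqrt(2)*n - 7*sqrt(2)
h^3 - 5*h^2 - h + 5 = (h - 5)*(h - 1)*(h + 1)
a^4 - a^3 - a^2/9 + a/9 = a*(a - 1)*(a - 1/3)*(a + 1/3)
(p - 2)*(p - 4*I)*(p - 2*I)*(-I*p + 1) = -I*p^4 - 5*p^3 + 2*I*p^3 + 10*p^2 + 2*I*p^2 - 8*p - 4*I*p + 16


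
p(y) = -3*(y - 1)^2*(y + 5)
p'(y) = -3*(y - 1)^2 - 3*(y + 5)*(2*y - 2) = 9*(-y - 3)*(y - 1)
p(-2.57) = -92.91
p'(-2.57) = 13.82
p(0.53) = -3.66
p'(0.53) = 14.93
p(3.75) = -198.52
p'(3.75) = -167.06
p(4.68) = -393.27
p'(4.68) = -254.36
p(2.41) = -44.20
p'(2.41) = -68.65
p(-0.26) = -22.58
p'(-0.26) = 31.07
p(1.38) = -2.76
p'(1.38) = -14.98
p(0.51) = -3.97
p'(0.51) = 15.48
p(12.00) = -6171.00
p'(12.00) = -1485.00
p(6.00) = -825.00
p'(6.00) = -405.00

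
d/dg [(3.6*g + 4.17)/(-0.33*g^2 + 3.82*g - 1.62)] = (1.188*g^2 + 2.7522*g - 21.7614)/(0.1089*g^4 - 2.5212*g^3 + 15.6616*g^2 - 12.3768*g + 2.6244)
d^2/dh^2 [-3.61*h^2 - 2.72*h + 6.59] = -7.22000000000000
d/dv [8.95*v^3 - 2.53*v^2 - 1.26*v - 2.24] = 26.85*v^2 - 5.06*v - 1.26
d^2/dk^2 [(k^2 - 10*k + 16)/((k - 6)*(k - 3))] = 2*(-k^3 - 6*k^2 + 108*k - 288)/(k^6 - 27*k^5 + 297*k^4 - 1701*k^3 + 5346*k^2 - 8748*k + 5832)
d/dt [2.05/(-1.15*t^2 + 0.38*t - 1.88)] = (4.715*t - 0.779)/(1.15*t^2 - 0.38*t + 1.88)^2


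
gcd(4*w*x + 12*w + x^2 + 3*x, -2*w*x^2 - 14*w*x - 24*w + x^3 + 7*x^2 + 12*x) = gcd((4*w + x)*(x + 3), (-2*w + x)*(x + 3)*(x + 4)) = x + 3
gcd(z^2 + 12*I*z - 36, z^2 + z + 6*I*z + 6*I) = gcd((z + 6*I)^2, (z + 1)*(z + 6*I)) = z + 6*I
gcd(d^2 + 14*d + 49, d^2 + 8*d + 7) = d + 7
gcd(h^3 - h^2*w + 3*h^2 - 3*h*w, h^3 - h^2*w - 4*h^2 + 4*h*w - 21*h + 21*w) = -h^2 + h*w - 3*h + 3*w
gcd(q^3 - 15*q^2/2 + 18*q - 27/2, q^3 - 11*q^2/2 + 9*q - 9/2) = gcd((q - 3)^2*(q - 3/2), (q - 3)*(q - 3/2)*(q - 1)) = q^2 - 9*q/2 + 9/2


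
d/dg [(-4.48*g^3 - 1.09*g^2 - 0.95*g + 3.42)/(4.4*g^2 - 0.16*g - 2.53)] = (-19.712*g^4 + 1.4336*g^3 + 38.3576*g^2 - 24.5806*g + 2.9507)/(19.36*g^4 - 1.408*g^3 - 22.2384*g^2 + 0.8096*g + 6.4009)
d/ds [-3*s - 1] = -3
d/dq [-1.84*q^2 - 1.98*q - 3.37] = -3.68*q - 1.98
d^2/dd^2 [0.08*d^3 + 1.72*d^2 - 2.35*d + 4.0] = 0.48*d + 3.44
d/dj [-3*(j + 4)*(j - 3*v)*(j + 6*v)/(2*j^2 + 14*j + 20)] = 3*((j + 4)*(j - 3*v)*(j + 6*v)*(2*j + 7) - (j^2 + 7*j + 10)*((j + 4)*(j - 3*v) + (j + 4)*(j + 6*v) + (j - 3*v)*(j + 6*v)))/(2*(j^2 + 7*j + 10)^2)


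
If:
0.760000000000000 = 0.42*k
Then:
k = 1.81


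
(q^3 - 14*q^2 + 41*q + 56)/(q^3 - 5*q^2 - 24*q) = (q^2 - 6*q - 7)/(q*(q + 3))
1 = 1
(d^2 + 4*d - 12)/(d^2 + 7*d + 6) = (d - 2)/(d + 1)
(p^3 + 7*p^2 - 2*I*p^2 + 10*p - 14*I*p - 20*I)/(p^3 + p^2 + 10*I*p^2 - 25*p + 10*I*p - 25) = (p^3 + p^2*(7 - 2*I) + p*(10 - 14*I) - 20*I)/(p^3 + p^2*(1 + 10*I) + p*(-25 + 10*I) - 25)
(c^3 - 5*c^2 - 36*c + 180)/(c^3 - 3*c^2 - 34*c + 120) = (c - 6)/(c - 4)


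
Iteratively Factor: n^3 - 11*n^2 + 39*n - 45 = (n - 3)*(n^2 - 8*n + 15) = (n - 3)^2*(n - 5)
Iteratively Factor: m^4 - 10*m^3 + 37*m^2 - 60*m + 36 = (m - 2)*(m^3 - 8*m^2 + 21*m - 18) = (m - 3)*(m - 2)*(m^2 - 5*m + 6) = (m - 3)*(m - 2)^2*(m - 3)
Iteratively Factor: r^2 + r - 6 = (r - 2)*(r + 3)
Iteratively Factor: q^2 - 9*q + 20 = (q - 5)*(q - 4)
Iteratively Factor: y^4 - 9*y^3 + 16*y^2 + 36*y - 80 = (y - 2)*(y^3 - 7*y^2 + 2*y + 40) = (y - 5)*(y - 2)*(y^2 - 2*y - 8) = (y - 5)*(y - 2)*(y + 2)*(y - 4)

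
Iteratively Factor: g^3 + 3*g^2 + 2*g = (g)*(g^2 + 3*g + 2) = g*(g + 1)*(g + 2)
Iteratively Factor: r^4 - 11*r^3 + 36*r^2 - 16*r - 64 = (r - 4)*(r^3 - 7*r^2 + 8*r + 16) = (r - 4)^2*(r^2 - 3*r - 4) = (r - 4)^3*(r + 1)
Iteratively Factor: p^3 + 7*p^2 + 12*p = (p + 4)*(p^2 + 3*p) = p*(p + 4)*(p + 3)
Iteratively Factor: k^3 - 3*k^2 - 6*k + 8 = (k - 4)*(k^2 + k - 2) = (k - 4)*(k + 2)*(k - 1)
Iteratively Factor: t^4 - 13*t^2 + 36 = (t + 3)*(t^3 - 3*t^2 - 4*t + 12) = (t + 2)*(t + 3)*(t^2 - 5*t + 6) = (t - 2)*(t + 2)*(t + 3)*(t - 3)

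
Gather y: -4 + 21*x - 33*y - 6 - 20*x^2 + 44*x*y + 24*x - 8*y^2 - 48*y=-20*x^2 + 45*x - 8*y^2 + y*(44*x - 81) - 10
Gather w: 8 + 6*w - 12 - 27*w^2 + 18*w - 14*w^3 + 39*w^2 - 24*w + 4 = -14*w^3 + 12*w^2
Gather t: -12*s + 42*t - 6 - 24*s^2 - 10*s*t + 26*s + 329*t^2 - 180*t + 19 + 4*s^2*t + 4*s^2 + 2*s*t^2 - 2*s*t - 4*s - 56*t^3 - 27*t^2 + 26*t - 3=-20*s^2 + 10*s - 56*t^3 + t^2*(2*s + 302) + t*(4*s^2 - 12*s - 112) + 10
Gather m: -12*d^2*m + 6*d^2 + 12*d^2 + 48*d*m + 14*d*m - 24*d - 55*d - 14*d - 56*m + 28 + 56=18*d^2 - 93*d + m*(-12*d^2 + 62*d - 56) + 84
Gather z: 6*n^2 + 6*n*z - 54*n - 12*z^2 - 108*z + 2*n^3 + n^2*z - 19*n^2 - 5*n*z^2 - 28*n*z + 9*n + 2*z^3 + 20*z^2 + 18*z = 2*n^3 - 13*n^2 - 45*n + 2*z^3 + z^2*(8 - 5*n) + z*(n^2 - 22*n - 90)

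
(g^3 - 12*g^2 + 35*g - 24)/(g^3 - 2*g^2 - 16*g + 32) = (g^3 - 12*g^2 + 35*g - 24)/(g^3 - 2*g^2 - 16*g + 32)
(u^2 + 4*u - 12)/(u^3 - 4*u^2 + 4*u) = (u + 6)/(u*(u - 2))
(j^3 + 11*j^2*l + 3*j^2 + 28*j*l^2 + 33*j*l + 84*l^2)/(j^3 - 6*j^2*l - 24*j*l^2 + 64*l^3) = (j^2 + 7*j*l + 3*j + 21*l)/(j^2 - 10*j*l + 16*l^2)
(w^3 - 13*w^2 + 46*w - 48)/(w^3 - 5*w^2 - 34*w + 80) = (w - 3)/(w + 5)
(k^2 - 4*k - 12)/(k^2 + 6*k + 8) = (k - 6)/(k + 4)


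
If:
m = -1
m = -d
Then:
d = 1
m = -1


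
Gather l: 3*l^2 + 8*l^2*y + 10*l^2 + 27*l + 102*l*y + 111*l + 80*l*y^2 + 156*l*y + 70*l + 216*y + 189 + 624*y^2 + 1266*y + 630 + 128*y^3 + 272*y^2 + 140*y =l^2*(8*y + 13) + l*(80*y^2 + 258*y + 208) + 128*y^3 + 896*y^2 + 1622*y + 819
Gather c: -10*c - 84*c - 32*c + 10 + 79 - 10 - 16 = 63 - 126*c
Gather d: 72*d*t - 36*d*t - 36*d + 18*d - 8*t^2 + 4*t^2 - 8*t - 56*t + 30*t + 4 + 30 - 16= d*(36*t - 18) - 4*t^2 - 34*t + 18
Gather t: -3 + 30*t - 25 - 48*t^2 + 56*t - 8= -48*t^2 + 86*t - 36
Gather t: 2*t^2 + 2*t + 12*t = 2*t^2 + 14*t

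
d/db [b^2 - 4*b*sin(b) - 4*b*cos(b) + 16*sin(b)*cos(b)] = -4*sqrt(2)*b*cos(b + pi/4) + 2*b - 4*sqrt(2)*sin(b + pi/4) + 16*cos(2*b)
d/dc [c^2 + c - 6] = 2*c + 1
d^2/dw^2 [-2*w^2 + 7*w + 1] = -4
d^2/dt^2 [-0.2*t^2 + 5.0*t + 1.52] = -0.400000000000000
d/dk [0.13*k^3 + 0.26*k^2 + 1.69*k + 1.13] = 0.39*k^2 + 0.52*k + 1.69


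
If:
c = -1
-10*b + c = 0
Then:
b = -1/10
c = -1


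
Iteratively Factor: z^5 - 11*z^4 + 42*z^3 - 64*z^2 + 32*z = (z - 4)*(z^4 - 7*z^3 + 14*z^2 - 8*z) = (z - 4)*(z - 1)*(z^3 - 6*z^2 + 8*z) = (z - 4)^2*(z - 1)*(z^2 - 2*z) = (z - 4)^2*(z - 2)*(z - 1)*(z)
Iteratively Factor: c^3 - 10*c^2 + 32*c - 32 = (c - 2)*(c^2 - 8*c + 16) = (c - 4)*(c - 2)*(c - 4)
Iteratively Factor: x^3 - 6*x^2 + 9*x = (x - 3)*(x^2 - 3*x) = x*(x - 3)*(x - 3)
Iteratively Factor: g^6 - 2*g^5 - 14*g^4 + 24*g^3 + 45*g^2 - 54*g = (g - 3)*(g^5 + g^4 - 11*g^3 - 9*g^2 + 18*g) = (g - 3)*(g - 1)*(g^4 + 2*g^3 - 9*g^2 - 18*g) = (g - 3)^2*(g - 1)*(g^3 + 5*g^2 + 6*g) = g*(g - 3)^2*(g - 1)*(g^2 + 5*g + 6) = g*(g - 3)^2*(g - 1)*(g + 2)*(g + 3)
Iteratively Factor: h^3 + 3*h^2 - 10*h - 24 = (h + 4)*(h^2 - h - 6) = (h - 3)*(h + 4)*(h + 2)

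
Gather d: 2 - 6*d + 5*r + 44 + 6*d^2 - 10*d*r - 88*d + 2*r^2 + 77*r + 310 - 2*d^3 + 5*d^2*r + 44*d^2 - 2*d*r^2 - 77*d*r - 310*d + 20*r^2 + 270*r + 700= -2*d^3 + d^2*(5*r + 50) + d*(-2*r^2 - 87*r - 404) + 22*r^2 + 352*r + 1056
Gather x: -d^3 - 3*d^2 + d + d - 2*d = -d^3 - 3*d^2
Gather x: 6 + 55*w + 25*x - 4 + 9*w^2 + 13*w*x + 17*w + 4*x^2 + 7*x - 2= 9*w^2 + 72*w + 4*x^2 + x*(13*w + 32)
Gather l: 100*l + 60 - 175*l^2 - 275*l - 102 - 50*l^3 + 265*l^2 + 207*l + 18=-50*l^3 + 90*l^2 + 32*l - 24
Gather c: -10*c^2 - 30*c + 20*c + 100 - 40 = -10*c^2 - 10*c + 60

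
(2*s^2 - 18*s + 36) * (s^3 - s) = 2*s^5 - 18*s^4 + 34*s^3 + 18*s^2 - 36*s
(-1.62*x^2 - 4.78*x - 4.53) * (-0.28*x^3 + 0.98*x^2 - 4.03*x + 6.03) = 0.4536*x^5 - 0.2492*x^4 + 3.1126*x^3 + 5.0554*x^2 - 10.5675*x - 27.3159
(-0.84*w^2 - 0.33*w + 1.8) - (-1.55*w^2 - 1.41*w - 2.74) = 0.71*w^2 + 1.08*w + 4.54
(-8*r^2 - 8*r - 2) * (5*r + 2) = -40*r^3 - 56*r^2 - 26*r - 4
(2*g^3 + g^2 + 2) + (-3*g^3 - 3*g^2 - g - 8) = -g^3 - 2*g^2 - g - 6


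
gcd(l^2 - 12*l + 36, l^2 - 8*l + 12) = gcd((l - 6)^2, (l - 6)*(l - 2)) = l - 6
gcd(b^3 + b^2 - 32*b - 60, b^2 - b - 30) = b^2 - b - 30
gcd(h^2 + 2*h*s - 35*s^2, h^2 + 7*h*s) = h + 7*s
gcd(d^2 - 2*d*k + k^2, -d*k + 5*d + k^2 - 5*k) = d - k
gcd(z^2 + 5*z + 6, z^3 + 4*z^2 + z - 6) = z^2 + 5*z + 6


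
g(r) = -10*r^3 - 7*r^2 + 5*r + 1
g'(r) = -30*r^2 - 14*r + 5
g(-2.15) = 57.28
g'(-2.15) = -103.58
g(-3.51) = 329.64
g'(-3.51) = -315.46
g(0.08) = 1.35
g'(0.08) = 3.69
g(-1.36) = 6.41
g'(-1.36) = -31.45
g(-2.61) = 118.06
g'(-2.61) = -162.82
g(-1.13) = 0.84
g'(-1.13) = -17.49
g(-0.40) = -1.48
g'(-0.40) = 5.80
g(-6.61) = 2550.15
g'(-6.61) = -1213.22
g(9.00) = -7811.00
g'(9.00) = -2551.00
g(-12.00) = 16213.00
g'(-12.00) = -4147.00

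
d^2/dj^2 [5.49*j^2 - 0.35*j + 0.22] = 10.9800000000000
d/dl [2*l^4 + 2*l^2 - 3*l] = 8*l^3 + 4*l - 3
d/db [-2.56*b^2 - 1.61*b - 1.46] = -5.12*b - 1.61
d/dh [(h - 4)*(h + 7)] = 2*h + 3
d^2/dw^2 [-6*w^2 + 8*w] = -12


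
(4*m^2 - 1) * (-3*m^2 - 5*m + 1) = -12*m^4 - 20*m^3 + 7*m^2 + 5*m - 1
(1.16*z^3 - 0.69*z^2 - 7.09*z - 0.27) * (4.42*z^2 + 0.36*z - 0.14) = 5.1272*z^5 - 2.6322*z^4 - 31.7486*z^3 - 3.6492*z^2 + 0.8954*z + 0.0378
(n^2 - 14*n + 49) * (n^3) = n^5 - 14*n^4 + 49*n^3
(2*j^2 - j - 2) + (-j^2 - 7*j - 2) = j^2 - 8*j - 4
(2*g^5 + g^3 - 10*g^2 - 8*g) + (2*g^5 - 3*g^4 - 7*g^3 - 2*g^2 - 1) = 4*g^5 - 3*g^4 - 6*g^3 - 12*g^2 - 8*g - 1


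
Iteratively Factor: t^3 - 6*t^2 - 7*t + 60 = (t + 3)*(t^2 - 9*t + 20) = (t - 5)*(t + 3)*(t - 4)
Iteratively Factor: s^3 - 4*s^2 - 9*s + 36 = (s - 4)*(s^2 - 9) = (s - 4)*(s + 3)*(s - 3)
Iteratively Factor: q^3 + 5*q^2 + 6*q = (q + 2)*(q^2 + 3*q) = q*(q + 2)*(q + 3)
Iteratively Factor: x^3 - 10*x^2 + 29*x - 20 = (x - 1)*(x^2 - 9*x + 20) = (x - 4)*(x - 1)*(x - 5)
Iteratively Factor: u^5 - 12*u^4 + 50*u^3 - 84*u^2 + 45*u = (u - 3)*(u^4 - 9*u^3 + 23*u^2 - 15*u) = (u - 3)^2*(u^3 - 6*u^2 + 5*u) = (u - 5)*(u - 3)^2*(u^2 - u) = u*(u - 5)*(u - 3)^2*(u - 1)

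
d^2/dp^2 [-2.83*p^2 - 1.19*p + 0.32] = -5.66000000000000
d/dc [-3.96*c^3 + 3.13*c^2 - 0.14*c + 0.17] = -11.88*c^2 + 6.26*c - 0.14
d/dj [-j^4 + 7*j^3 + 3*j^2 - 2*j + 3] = -4*j^3 + 21*j^2 + 6*j - 2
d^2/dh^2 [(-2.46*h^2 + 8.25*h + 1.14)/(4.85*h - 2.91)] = 244.840998/(114.084125*h^3 - 205.351425*h^2 + 123.210855*h - 24.642171)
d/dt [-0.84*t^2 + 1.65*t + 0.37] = 1.65 - 1.68*t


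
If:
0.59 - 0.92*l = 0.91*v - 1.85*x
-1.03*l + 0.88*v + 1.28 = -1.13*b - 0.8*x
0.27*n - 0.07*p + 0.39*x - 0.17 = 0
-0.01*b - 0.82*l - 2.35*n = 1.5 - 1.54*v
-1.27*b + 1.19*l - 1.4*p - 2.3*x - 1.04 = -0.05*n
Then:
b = 3.15492908439818*x - 3.73892152956027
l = 3.20580089157172*x - 1.23689564877602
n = 1.05355598513983 - 1.92371156564773*x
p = 1.63514451411077 - 1.84860175321266*x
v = 1.89883955700432 - 1.20806243983075*x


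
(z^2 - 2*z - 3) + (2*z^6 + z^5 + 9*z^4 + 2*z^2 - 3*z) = 2*z^6 + z^5 + 9*z^4 + 3*z^2 - 5*z - 3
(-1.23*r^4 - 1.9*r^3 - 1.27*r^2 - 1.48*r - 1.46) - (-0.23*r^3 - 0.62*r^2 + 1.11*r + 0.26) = -1.23*r^4 - 1.67*r^3 - 0.65*r^2 - 2.59*r - 1.72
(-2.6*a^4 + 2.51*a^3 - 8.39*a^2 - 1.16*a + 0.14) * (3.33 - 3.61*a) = 9.386*a^5 - 17.7191*a^4 + 38.6462*a^3 - 23.7511*a^2 - 4.3682*a + 0.4662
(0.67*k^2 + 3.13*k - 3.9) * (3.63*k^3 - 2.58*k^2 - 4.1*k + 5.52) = 2.4321*k^5 + 9.6333*k^4 - 24.9794*k^3 + 0.927400000000001*k^2 + 33.2676*k - 21.528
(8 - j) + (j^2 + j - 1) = j^2 + 7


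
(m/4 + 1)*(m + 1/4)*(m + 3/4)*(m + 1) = m^4/4 + 3*m^3/2 + 147*m^2/64 + 79*m/64 + 3/16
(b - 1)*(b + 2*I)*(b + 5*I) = b^3 - b^2 + 7*I*b^2 - 10*b - 7*I*b + 10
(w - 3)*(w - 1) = w^2 - 4*w + 3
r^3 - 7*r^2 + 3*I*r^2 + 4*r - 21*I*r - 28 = (r - 7)*(r - I)*(r + 4*I)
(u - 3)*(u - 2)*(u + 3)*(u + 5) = u^4 + 3*u^3 - 19*u^2 - 27*u + 90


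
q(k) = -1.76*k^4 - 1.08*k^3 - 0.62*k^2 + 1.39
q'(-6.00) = 1411.44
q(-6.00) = -2068.61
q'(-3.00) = 164.64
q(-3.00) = -117.59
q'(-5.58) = 1129.17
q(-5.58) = -1536.55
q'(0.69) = -4.71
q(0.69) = 0.34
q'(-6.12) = 1499.95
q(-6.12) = -2243.26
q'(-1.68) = 26.32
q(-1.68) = -9.26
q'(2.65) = -157.05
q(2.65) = -109.86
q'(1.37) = -25.88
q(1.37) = -8.75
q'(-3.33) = 228.16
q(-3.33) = -182.02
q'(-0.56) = 0.91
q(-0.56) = 1.21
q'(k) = -7.04*k^3 - 3.24*k^2 - 1.24*k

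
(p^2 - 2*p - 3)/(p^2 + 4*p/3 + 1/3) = 3*(p - 3)/(3*p + 1)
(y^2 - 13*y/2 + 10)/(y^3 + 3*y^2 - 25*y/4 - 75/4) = 2*(y - 4)/(2*y^2 + 11*y + 15)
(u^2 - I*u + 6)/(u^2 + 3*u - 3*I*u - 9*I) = (u + 2*I)/(u + 3)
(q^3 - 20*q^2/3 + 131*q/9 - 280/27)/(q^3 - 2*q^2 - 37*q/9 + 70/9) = (q - 8/3)/(q + 2)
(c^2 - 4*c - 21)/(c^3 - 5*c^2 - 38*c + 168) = (c + 3)/(c^2 + 2*c - 24)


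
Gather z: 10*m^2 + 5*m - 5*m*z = 10*m^2 - 5*m*z + 5*m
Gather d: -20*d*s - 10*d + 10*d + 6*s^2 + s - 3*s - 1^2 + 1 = -20*d*s + 6*s^2 - 2*s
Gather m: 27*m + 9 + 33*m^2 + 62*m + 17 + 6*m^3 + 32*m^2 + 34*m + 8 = 6*m^3 + 65*m^2 + 123*m + 34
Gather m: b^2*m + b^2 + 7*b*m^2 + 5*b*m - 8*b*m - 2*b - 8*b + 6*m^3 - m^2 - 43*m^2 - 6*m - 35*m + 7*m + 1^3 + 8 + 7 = b^2 - 10*b + 6*m^3 + m^2*(7*b - 44) + m*(b^2 - 3*b - 34) + 16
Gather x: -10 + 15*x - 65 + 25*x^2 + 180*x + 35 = 25*x^2 + 195*x - 40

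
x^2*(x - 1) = x^3 - x^2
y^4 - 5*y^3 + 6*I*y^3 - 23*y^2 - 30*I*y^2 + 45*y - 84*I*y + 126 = (y - 7)*(y + 2)*(y + 3*I)^2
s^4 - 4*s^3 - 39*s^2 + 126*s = s*(s - 7)*(s - 3)*(s + 6)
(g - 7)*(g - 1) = g^2 - 8*g + 7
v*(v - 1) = v^2 - v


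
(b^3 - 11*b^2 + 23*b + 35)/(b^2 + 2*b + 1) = (b^2 - 12*b + 35)/(b + 1)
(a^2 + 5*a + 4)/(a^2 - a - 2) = (a + 4)/(a - 2)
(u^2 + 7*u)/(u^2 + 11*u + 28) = u/(u + 4)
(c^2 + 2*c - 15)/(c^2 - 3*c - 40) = (c - 3)/(c - 8)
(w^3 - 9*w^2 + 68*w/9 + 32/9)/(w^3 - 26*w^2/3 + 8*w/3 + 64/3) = (9*w^2 - 9*w - 4)/(3*(3*w^2 - 2*w - 8))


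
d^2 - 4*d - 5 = (d - 5)*(d + 1)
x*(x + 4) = x^2 + 4*x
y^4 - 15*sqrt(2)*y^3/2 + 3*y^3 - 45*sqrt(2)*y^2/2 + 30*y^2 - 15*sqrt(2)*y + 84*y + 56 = (y - 4*sqrt(2))*(y - 7*sqrt(2)/2)*(sqrt(2)*y/2 + sqrt(2))*(sqrt(2)*y + sqrt(2))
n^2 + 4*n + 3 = (n + 1)*(n + 3)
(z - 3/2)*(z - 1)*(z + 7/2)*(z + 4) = z^4 + 5*z^3 - 13*z^2/4 - 95*z/4 + 21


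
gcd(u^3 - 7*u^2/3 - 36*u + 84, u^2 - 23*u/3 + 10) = u - 6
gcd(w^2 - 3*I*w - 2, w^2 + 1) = w - I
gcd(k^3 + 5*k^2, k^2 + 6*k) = k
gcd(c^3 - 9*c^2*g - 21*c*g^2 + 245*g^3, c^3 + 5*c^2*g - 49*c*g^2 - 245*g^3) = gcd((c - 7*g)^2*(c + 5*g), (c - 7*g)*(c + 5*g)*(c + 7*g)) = c^2 - 2*c*g - 35*g^2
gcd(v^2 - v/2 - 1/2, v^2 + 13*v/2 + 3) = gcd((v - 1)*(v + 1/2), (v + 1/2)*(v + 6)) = v + 1/2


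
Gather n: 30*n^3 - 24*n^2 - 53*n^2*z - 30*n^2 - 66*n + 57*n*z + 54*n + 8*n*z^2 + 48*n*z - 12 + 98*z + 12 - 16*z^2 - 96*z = 30*n^3 + n^2*(-53*z - 54) + n*(8*z^2 + 105*z - 12) - 16*z^2 + 2*z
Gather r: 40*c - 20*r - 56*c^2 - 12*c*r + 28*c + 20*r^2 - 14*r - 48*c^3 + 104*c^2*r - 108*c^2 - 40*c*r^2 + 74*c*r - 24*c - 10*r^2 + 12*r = -48*c^3 - 164*c^2 + 44*c + r^2*(10 - 40*c) + r*(104*c^2 + 62*c - 22)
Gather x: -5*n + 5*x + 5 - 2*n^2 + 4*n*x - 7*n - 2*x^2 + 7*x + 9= -2*n^2 - 12*n - 2*x^2 + x*(4*n + 12) + 14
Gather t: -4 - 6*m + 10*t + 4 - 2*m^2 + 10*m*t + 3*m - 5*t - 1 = -2*m^2 - 3*m + t*(10*m + 5) - 1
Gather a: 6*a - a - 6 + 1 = 5*a - 5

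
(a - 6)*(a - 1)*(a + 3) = a^3 - 4*a^2 - 15*a + 18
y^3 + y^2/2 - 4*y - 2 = (y - 2)*(y + 1/2)*(y + 2)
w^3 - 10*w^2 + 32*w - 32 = (w - 4)^2*(w - 2)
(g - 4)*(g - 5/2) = g^2 - 13*g/2 + 10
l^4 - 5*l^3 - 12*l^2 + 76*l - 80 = (l - 5)*(l - 2)^2*(l + 4)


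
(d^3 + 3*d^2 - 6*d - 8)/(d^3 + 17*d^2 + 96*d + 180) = (d^3 + 3*d^2 - 6*d - 8)/(d^3 + 17*d^2 + 96*d + 180)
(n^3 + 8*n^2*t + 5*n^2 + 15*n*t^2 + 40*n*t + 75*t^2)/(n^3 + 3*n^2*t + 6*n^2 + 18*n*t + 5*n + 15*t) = (n + 5*t)/(n + 1)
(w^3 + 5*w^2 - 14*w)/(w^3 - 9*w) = (w^2 + 5*w - 14)/(w^2 - 9)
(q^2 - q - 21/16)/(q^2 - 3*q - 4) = (-q^2 + q + 21/16)/(-q^2 + 3*q + 4)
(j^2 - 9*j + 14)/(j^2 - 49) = (j - 2)/(j + 7)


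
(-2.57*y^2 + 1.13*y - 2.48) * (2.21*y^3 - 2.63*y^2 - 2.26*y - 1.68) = -5.6797*y^5 + 9.2564*y^4 - 2.6445*y^3 + 8.2862*y^2 + 3.7064*y + 4.1664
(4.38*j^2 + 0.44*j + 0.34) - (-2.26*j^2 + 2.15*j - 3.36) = 6.64*j^2 - 1.71*j + 3.7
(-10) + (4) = -6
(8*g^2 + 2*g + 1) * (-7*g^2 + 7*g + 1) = -56*g^4 + 42*g^3 + 15*g^2 + 9*g + 1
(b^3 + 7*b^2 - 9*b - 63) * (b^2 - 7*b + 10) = b^5 - 48*b^3 + 70*b^2 + 351*b - 630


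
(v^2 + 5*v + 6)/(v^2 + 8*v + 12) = (v + 3)/(v + 6)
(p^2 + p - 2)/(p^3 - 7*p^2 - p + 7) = (p + 2)/(p^2 - 6*p - 7)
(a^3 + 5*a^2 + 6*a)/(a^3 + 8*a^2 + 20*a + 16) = a*(a + 3)/(a^2 + 6*a + 8)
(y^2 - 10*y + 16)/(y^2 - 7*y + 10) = (y - 8)/(y - 5)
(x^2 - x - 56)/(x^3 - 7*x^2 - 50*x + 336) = 1/(x - 6)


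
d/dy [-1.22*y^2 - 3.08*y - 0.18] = -2.44*y - 3.08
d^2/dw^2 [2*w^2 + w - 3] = 4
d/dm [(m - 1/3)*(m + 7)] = 2*m + 20/3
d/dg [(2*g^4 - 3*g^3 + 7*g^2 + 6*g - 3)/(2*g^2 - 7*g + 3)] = (8*g^5 - 48*g^4 + 66*g^3 - 88*g^2 + 54*g - 3)/(4*g^4 - 28*g^3 + 61*g^2 - 42*g + 9)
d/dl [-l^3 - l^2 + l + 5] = -3*l^2 - 2*l + 1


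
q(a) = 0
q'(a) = 0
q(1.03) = 0.00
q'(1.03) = 0.00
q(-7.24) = 0.00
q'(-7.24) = 0.00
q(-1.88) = 0.00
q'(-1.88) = 0.00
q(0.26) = 0.00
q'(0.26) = 0.00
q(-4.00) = 0.00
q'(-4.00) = 0.00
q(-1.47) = 0.00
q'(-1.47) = 0.00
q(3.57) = 0.00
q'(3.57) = 0.00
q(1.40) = 0.00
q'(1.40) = 0.00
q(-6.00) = 0.00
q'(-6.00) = 0.00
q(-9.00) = 0.00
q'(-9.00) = 0.00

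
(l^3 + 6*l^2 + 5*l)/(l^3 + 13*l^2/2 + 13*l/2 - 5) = 2*l*(l + 1)/(2*l^2 + 3*l - 2)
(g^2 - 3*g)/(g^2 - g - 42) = g*(3 - g)/(-g^2 + g + 42)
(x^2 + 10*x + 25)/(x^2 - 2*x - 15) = (x^2 + 10*x + 25)/(x^2 - 2*x - 15)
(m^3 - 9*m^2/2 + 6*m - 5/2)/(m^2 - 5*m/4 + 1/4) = 2*(2*m^2 - 7*m + 5)/(4*m - 1)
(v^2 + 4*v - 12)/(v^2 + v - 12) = (v^2 + 4*v - 12)/(v^2 + v - 12)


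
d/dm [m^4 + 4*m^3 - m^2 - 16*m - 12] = 4*m^3 + 12*m^2 - 2*m - 16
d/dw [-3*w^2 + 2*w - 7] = 2 - 6*w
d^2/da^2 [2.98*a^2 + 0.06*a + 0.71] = 5.96000000000000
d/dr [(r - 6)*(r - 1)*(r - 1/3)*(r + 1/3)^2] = 5*r^4 - 80*r^3/3 + 32*r^2/3 + 148*r/27 - 11/27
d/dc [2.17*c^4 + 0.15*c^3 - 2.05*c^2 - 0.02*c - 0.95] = 8.68*c^3 + 0.45*c^2 - 4.1*c - 0.02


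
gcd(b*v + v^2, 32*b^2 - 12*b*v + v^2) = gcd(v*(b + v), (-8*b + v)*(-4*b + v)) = 1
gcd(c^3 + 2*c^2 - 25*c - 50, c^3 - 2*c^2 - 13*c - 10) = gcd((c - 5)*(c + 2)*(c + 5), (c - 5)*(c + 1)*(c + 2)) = c^2 - 3*c - 10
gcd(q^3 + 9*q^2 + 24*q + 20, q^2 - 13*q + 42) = 1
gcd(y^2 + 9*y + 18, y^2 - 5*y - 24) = y + 3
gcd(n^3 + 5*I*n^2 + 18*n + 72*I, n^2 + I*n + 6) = n + 3*I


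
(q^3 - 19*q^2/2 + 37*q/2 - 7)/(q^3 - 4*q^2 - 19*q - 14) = (q^2 - 5*q/2 + 1)/(q^2 + 3*q + 2)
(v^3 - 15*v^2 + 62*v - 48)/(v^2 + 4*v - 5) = (v^2 - 14*v + 48)/(v + 5)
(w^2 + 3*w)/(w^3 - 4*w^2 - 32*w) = (w + 3)/(w^2 - 4*w - 32)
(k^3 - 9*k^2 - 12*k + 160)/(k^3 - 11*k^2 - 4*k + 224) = (k - 5)/(k - 7)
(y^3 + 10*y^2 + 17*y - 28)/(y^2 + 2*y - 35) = (y^2 + 3*y - 4)/(y - 5)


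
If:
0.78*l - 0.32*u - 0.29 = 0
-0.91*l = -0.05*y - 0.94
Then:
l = 0.0549450549450549*y + 1.03296703296703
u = 0.133928571428571*y + 1.61160714285714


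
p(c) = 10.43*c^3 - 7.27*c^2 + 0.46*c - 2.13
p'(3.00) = 238.45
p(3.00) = 215.43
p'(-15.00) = 7258.81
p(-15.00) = -36846.03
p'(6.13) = 1087.11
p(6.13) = 2130.02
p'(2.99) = 236.72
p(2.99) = 213.05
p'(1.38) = 39.98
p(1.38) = 12.07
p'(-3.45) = 423.05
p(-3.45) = -518.54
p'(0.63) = 3.72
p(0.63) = -2.12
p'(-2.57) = 244.50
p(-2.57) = -228.37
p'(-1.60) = 103.83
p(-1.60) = -64.20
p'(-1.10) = 54.31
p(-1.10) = -25.32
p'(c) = 31.29*c^2 - 14.54*c + 0.46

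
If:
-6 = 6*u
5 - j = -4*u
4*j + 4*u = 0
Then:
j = 1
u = -1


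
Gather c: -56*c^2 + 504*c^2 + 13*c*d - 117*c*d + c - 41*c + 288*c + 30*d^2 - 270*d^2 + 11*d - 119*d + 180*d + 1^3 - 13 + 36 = 448*c^2 + c*(248 - 104*d) - 240*d^2 + 72*d + 24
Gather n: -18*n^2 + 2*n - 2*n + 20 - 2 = 18 - 18*n^2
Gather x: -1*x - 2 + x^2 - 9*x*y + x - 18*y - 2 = x^2 - 9*x*y - 18*y - 4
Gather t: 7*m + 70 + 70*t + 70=7*m + 70*t + 140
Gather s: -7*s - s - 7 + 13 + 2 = 8 - 8*s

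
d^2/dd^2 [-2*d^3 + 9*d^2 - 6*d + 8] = 18 - 12*d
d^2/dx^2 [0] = 0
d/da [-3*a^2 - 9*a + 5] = -6*a - 9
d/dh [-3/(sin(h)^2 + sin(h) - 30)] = 3*(2*sin(h) + 1)*cos(h)/(sin(h)^2 + sin(h) - 30)^2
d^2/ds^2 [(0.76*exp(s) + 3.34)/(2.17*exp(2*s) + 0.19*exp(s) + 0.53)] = (3.578764*exp(4*s) + 62.597556*exp(3*s) - 1.11321*exp(2*s) - 15.321294*exp(s) - 0.122854)*exp(s)/(10.218313*exp(6*s) + 2.684073*exp(5*s) + 7.722162*exp(4*s) + 1.317973*exp(3*s) + 1.886058*exp(2*s) + 0.160113*exp(s) + 0.148877)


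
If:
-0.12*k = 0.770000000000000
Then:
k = -6.42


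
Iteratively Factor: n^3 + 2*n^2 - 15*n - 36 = (n + 3)*(n^2 - n - 12) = (n - 4)*(n + 3)*(n + 3)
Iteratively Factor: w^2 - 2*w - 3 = (w - 3)*(w + 1)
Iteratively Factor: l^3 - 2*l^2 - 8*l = (l - 4)*(l^2 + 2*l) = (l - 4)*(l + 2)*(l)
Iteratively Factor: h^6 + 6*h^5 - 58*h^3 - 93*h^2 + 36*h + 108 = (h + 2)*(h^5 + 4*h^4 - 8*h^3 - 42*h^2 - 9*h + 54) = (h - 1)*(h + 2)*(h^4 + 5*h^3 - 3*h^2 - 45*h - 54) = (h - 1)*(h + 2)^2*(h^3 + 3*h^2 - 9*h - 27) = (h - 1)*(h + 2)^2*(h + 3)*(h^2 - 9) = (h - 1)*(h + 2)^2*(h + 3)^2*(h - 3)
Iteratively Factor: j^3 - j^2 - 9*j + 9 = (j - 1)*(j^2 - 9) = (j - 3)*(j - 1)*(j + 3)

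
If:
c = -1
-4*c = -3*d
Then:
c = -1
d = -4/3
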